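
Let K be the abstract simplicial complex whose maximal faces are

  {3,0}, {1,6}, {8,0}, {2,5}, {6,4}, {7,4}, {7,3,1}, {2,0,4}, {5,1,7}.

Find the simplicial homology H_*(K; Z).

H_0 ≅ Z,  H_1 ≅ Z^3,  H_2 = 0.

K has 9 vertices, 14 edges, 3 triangles.
rank ∂_0 = 0, rank ∂_1 = 8 ⇒ b_0 = 9 − 0 − 8 = 1; all invariant factors of ∂_1 are 1 so no torsion. So H_0 ≅ Z.
rank ∂_1 = 8, rank ∂_2 = 3 ⇒ b_1 = 14 − 8 − 3 = 3; all invariant factors of ∂_2 are 1 so no torsion. So H_1 ≅ Z^3.
rank ∂_2 = 3, rank ∂_3 = 0 ⇒ b_2 = 3 − 3 − 0 = 0. So H_2 ≅ 0.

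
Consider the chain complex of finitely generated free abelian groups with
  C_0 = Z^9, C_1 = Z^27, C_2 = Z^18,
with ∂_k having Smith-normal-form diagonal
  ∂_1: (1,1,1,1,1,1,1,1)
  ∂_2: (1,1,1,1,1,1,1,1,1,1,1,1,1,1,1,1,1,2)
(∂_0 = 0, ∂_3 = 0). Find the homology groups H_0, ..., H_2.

H_0: b_0 = 9 − 0 − 8 = 1; torsion from ∂_1 factors > 1: none. So H_0 ≅ Z.
H_1: b_1 = 27 − 8 − 18 = 1; torsion from ∂_2 factors > 1: [2]. So H_1 ≅ Z ⊕ Z_2.
H_2: b_2 = 18 − 18 − 0 = 0; torsion from ∂_3 factors > 1: none. So H_2 ≅ 0.

H_0 ≅ Z,  H_1 ≅ Z ⊕ Z_2,  H_2 = 0.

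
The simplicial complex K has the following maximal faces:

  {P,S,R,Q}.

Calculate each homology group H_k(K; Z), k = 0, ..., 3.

We work with the vertex ordering P < Q < R < S. The simplices of K, each written with vertices in increasing order, are:

  0-simplices (4): P, Q, R, S
  1-simplices (6): PQ, PR, PS, QR, QS, RS
  2-simplices (4): PQR, PQS, PRS, QRS
  3-simplices (1): PQRS

so the chain groups are C_0 ≅ Z^4, C_1 ≅ Z^6, C_2 ≅ Z^4, C_3 ≅ Z^1.

∂_1: C_1 → C_0 sends each edge [p,q] (with p < q) to q − p. For instance
  ∂RS = S − R.
As a 4×6 matrix over Z this has rank 3, with invariant factors (1,1,1).

∂_2: C_2 → C_1 maps a triangle to the signed sum of its edges. For instance
  ∂PQS = QS − PS + PQ,
  ∂PRS = RS − PS + PR.
The 6×4 boundary matrix has rank 3 and Smith normal form diag(1,1,1).

∂_3: C_3 → C_2 sends each 3-simplex σ to the alternating sum Σ_i (−1)^i (σ with its i-th vertex removed). For instance
  ∂PQRS = QRS − PRS + PQS − PQR.
The 4×1 boundary matrix has rank 1 and Smith normal form diag(1).

Reading off H_k = ker ∂_k / im ∂_{k+1}:

  H_0: rank C_0 − rank ∂_1 = 4 − 3 = 1, and the invariant factors of ∂_1 are all 1, so H_0 ≅ Z.
  H_1: rank ker ∂_1 − rank ∂_2 = (6 − 3) − 3 = 0, and the invariant factors of ∂_2 are all 1, so H_1 ≅ 0.
  H_2: rank ker ∂_2 − rank ∂_3 = (4 − 3) − 1 = 0, and the invariant factors of ∂_3 are all 1, so H_2 ≅ 0.
  H_3: rank ker ∂_3 − rank ∂_4 = (1 − 1) − 0 = 0, and there is no ∂_4, so H_3 ≅ 0.

As a check, the Euler characteristic is 4 − 6 + 4 − 1 = 1, which agrees with 1 − 0 + 0 − 0 = 1.

H_0 = Z,  H_1 = 0,  H_2 = 0,  H_3 = 0.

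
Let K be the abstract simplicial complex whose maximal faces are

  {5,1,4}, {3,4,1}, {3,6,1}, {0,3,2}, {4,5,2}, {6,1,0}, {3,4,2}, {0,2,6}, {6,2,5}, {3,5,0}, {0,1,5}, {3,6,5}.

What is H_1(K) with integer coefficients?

K has 7 vertices, 18 edges, 12 triangles.
rank ∂_1 = 6, rank ∂_2 = 12 ⇒ b_1 = 18 − 6 − 12 = 0; ∂_2 has invariant factor(s) [2] giving torsion. So H_1 = Z_2.

H_1 ≅ Z_2.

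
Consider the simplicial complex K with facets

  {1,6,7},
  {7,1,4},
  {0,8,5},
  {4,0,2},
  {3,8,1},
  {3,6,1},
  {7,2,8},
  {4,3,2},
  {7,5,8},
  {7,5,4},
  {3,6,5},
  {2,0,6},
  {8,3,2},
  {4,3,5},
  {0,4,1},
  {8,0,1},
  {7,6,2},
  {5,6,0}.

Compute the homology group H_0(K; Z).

H_0 = Z.

Take the total order 0 < 1 < 2 < 3 < 4 < 5 < 6 < 7 < 8 on the vertex set. Then K (dimension 2) consists of the simplices:

  0-simplices (9): [0], [1], [2], [3], [4], [5], [6], [7], [8]
  1-simplices (27): (27 of them)
  2-simplices (18): [0,1,4], [0,1,8], [0,2,4], [0,2,6], [0,5,6], [0,5,8], [1,3,6], [1,3,8], [1,4,7], [1,6,7], [2,3,4], [2,3,8], [2,6,7], [2,7,8], [3,4,5], [3,5,6], [4,5,7], [5,7,8]

giving chain groups C_0 ≅ Z^9, C_1 ≅ Z^27, C_2 ≅ Z^18.

∂_1: C_1 → C_0 sends each edge [p,q] (with p < q) to q − p. For instance
  ∂[2,8] = [8] − [2].
As a 9×27 matrix over Z this has rank 8, with invariant factors (1,1,1,1,1,1,1,1).

The boundary map ∂_2: C_2 → C_1 acts by ∂[p,q,r] = [q,r] − [p,r] + [p,q]. For instance
  ∂[2,3,8] = [3,8] − [2,8] + [2,3],
  ∂[3,5,6] = [5,6] − [3,6] + [3,5].
The resulting 27×18 matrix has rank 17, and its Smith normal form has invariant factors (1,1,1,1,1,1,1,1,1,1,1,1,1,1,1,1,1).

Reading off H_k = ker ∂_k / im ∂_{k+1}:

  H_0: rank C_0 − rank ∂_1 = 9 − 8 = 1, and the invariant factors of ∂_1 are all 1, so H_0 ≅ Z.

(K is a triangulation of the torus T^2.)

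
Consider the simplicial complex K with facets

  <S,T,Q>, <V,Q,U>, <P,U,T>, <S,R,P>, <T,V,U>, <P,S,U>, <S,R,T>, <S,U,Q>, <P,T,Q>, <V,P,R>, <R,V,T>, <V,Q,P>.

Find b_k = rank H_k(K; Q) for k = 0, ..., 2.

b_0 = 1, b_1 = 0, b_2 = 0.

Order the vertices as P < Q < R < S < T < U < V. Listing each simplex with vertices in this order, K has dimension 2 with simplices:

  0-simplices (7): P, Q, R, S, T, U, V
  1-simplices (18): PQ, PR, PS, PT, PU, PV, QS, QT, QU, QV, RS, RT, RV, ST, SU, TU, TV, UV
  2-simplices (12): PQT, PQV, PRS, PRV, PSU, PTU, QST, QSU, QUV, RST, RTV, TUV

Hence C_0 ≅ Z^7, C_1 ≅ Z^18, C_2 ≅ Z^12.

The boundary map ∂_1: C_1 → C_0 sends each edge [p,q] (with p < q) to q − p. For instance
  ∂TV = V − T.
The 7×18 boundary matrix has rank 6 and Smith normal form diag(1,1,1,1,1,1).

The boundary map ∂_2: C_2 → C_1 maps a triangle to the signed sum of its edges. For instance
  ∂PQV = QV − PV + PQ,
  ∂RTV = TV − RV + RT.
This gives a 18×12 integer matrix of rank 12; reducing to Smith normal form yields diagonal entries (1,1,1,1,1,1,1,1,1,1,1,2).

Now H_k = ker ∂_k / im ∂_{k+1}, so:

  H_0: rank C_0 − rank ∂_1 = 7 − 6 = 1, and the invariant factors of ∂_1 are all 1, so H_0 = Z.
  H_1: rank ker ∂_1 − rank ∂_2 = (18 − 6) − 12 = 0, and ∂_2 has invariant factor 2 > 1, so H_1 = Z/2.
  H_2: rank ker ∂_2 − rank ∂_3 = (12 − 12) − 0 = 0, and there is no ∂_3, so H_2 = 0.

As a check, the Euler characteristic is 7 − 18 + 12 = 1, which agrees with 1 − 0 + 0 = 1.
(K is a triangulation of the real projective plane RP^2.)

Hence the Betti numbers are b_0 = 1, b_1 = 0, b_2 = 0.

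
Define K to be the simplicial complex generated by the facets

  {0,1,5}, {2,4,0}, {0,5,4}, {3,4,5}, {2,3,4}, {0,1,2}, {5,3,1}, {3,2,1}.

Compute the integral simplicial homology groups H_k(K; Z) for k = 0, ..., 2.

Take the total order 0 < 1 < 2 < 3 < 4 < 5 on the vertex set. Then K (dimension 2) consists of the simplices:

  0-simplices (6): [0], [1], [2], [3], [4], [5]
  1-simplices (12): [0,1], [0,2], [0,4], [0,5], [1,2], [1,3], [1,5], [2,3], [2,4], [3,4], [3,5], [4,5]
  2-simplices (8): [0,1,2], [0,1,5], [0,2,4], [0,4,5], [1,2,3], [1,3,5], [2,3,4], [3,4,5]

so the chain groups are C_0 ≅ Z^6, C_1 ≅ Z^12, C_2 ≅ Z^8.

The boundary map ∂_1: C_1 → C_0 maps an edge to its endpoints' difference, ∂[p,q] = q − p.
This gives a 6×12 integer matrix of rank 5; reducing to Smith normal form yields diagonal entries (1,1,1,1,1).

∂_2: C_2 → C_1 acts by ∂[p,q,r] = [q,r] − [p,r] + [p,q]. For instance
  ∂[0,4,5] = [4,5] − [0,5] + [0,4],
  ∂[3,4,5] = [4,5] − [3,5] + [3,4].
This gives a 12×8 integer matrix of rank 7; reducing to Smith normal form yields diagonal entries (1,1,1,1,1,1,1).

Now H_k = ker ∂_k / im ∂_{k+1}, so:

  H_0: rank C_0 − rank ∂_1 = 6 − 5 = 1, and the invariant factors of ∂_1 are all 1, so H_0 = Z.
  H_1: rank ker ∂_1 − rank ∂_2 = (12 − 5) − 7 = 0, and the invariant factors of ∂_2 are all 1, so H_1 = 0.
  H_2: rank ker ∂_2 − rank ∂_3 = (8 − 7) − 0 = 1, and there is no ∂_3, so H_2 = Z.

(K is a triangulation of the 2-sphere S^2.)

H_0 = Z,  H_1 = 0,  H_2 = Z.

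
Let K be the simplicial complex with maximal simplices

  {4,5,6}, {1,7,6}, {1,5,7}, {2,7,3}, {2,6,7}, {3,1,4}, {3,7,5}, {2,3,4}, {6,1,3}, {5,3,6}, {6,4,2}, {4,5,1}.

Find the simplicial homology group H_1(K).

H_1 ≅ Z/2.

Order the vertices as 1 < 2 < 3 < 4 < 5 < 6 < 7. Listing each simplex with vertices in this order, K has dimension 2 with simplices:

  0-simplices (7): [1], [2], [3], [4], [5], [6], [7]
  1-simplices (18): [1,3], [1,4], [1,5], [1,6], [1,7], [2,3], [2,4], [2,6], [2,7], [3,4], [3,5], [3,6], [3,7], [4,5], [4,6], [5,6], [5,7], [6,7]
  2-simplices (12): [1,3,4], [1,3,6], [1,4,5], [1,5,7], [1,6,7], [2,3,4], [2,3,7], [2,4,6], [2,6,7], [3,5,6], [3,5,7], [4,5,6]

Hence C_0 ≅ Z^7, C_1 ≅ Z^18, C_2 ≅ Z^12.

Boundary ∂_1: C_1 → C_0 sends each edge [p,q] (with p < q) to q − p. For instance
  ∂[1,5] = [5] − [1].
The resulting 7×18 matrix has rank 6, and its Smith normal form has invariant factors (1,1,1,1,1,1).

The boundary map ∂_2: C_2 → C_1 maps a triangle to the signed sum of its edges. For instance
  ∂[1,4,5] = [4,5] − [1,5] + [1,4],
  ∂[2,3,7] = [3,7] − [2,7] + [2,3].
As a 18×12 matrix over Z this has rank 12, with invariant factors (1,1,1,1,1,1,1,1,1,1,1,2).

Now H_k = ker ∂_k / im ∂_{k+1}, so:

  H_1: rank ker ∂_1 − rank ∂_2 = (18 − 6) − 12 = 0, and ∂_2 has invariant factor 2 > 1, so H_1 ≅ Z/2.

(K is a triangulation of the real projective plane RP^2.)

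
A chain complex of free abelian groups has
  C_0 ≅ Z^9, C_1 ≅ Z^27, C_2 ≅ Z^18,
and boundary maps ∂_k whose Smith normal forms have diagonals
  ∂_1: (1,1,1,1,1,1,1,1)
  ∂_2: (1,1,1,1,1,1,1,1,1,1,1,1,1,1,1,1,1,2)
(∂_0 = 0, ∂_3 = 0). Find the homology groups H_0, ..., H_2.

H_0 ≅ Z,  H_1 ≅ Z ⊕ Z/2Z,  H_2 = 0.

H_0: b_0 = 9 − 0 − 8 = 1; torsion from ∂_1 factors > 1: none. So H_0 ≅ Z.
H_1: b_1 = 27 − 8 − 18 = 1; torsion from ∂_2 factors > 1: [2]. So H_1 ≅ Z ⊕ Z/2Z.
H_2: b_2 = 18 − 18 − 0 = 0; torsion from ∂_3 factors > 1: none. So H_2 ≅ 0.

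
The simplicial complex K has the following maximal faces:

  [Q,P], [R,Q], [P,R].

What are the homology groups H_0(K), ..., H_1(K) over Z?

Take the total order P < Q < R on the vertex set. Then K (dimension 1) consists of the simplices:

  0-simplices (3): P, Q, R
  1-simplices (3): PQ, PR, QR

Hence C_0 ≅ Z^3, C_1 ≅ Z^3.

The boundary map ∂_1: C_1 → C_0 sends each edge [p,q] (with p < q) to q − p. For instance
  ∂PR = R − P.
The 3×3 boundary matrix has rank 2 and Smith normal form diag(1,1).

Reading off H_k = ker ∂_k / im ∂_{k+1}:

  H_0: rank C_0 − rank ∂_1 = 3 − 2 = 1, and the invariant factors of ∂_1 are all 1, so H_0 = Z.
  H_1: rank ker ∂_1 − rank ∂_2 = (3 − 2) − 0 = 1, and there is no ∂_2, so H_1 = Z.

H_0 = Z,  H_1 = Z.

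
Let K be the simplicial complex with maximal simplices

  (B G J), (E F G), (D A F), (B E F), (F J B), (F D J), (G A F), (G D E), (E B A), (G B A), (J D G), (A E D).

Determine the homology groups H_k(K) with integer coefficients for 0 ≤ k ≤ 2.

H_0 ≅ Z,  H_1 ≅ Z_2,  H_2 = 0.

We work with the vertex ordering A < B < D < E < F < G < J. The simplices of K, each written with vertices in increasing order, are:

  0-simplices (7): A, B, D, E, F, G, J
  1-simplices (18): AB, AD, AE, AF, AG, BE, BF, BG, BJ, DE, DF, DG, DJ, EF, EG, FG, FJ, GJ
  2-simplices (12): ABE, ABG, ADE, ADF, AFG, BEF, BFJ, BGJ, DEG, DFJ, DGJ, EFG

giving chain groups C_0 ≅ Z^7, C_1 ≅ Z^18, C_2 ≅ Z^12.

∂_1: C_1 → C_0 sends each edge [p,q] (with p < q) to q − p.
As a 7×18 matrix over Z this has rank 6, with invariant factors (1,1,1,1,1,1).

Boundary ∂_2: C_2 → C_1 sends each 2-simplex [p,q,r] to [q,r] − [p,r] + [p,q]. For instance
  ∂ADF = DF − AF + AD,
  ∂ABG = BG − AG + AB.
The 18×12 boundary matrix has rank 12 and Smith normal form diag(1,1,1,1,1,1,1,1,1,1,1,2).

Computing H_k = (kernel of ∂_k) / (image of ∂_{k+1}):

  H_0: rank C_0 − rank ∂_1 = 7 − 6 = 1, and the invariant factors of ∂_1 are all 1, so H_0 = Z.
  H_1: rank ker ∂_1 − rank ∂_2 = (18 − 6) − 12 = 0, and ∂_2 has invariant factor 2 > 1, so H_1 = Z_2.
  H_2: rank ker ∂_2 − rank ∂_3 = (12 − 12) − 0 = 0, and there is no ∂_3, so H_2 = 0.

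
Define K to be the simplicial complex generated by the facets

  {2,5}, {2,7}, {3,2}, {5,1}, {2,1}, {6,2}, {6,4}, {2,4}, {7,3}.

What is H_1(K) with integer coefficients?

Take the total order 1 < 2 < 3 < 4 < 5 < 6 < 7 on the vertex set. Then K (dimension 1) consists of the simplices:

  0-simplices (7): [1], [2], [3], [4], [5], [6], [7]
  1-simplices (9): [1,2], [1,5], [2,3], [2,4], [2,5], [2,6], [2,7], [3,7], [4,6]

giving chain groups C_0 ≅ Z^7, C_1 ≅ Z^9.

∂_1: C_1 → C_0 is given by ∂[p,q] = [q] − [p]. For instance
  ∂[2,7] = [7] − [2].
The resulting 7×9 matrix has rank 6, and its Smith normal form has invariant factors (1,1,1,1,1,1).

Reading off H_k = ker ∂_k / im ∂_{k+1}:

  H_1: rank ker ∂_1 − rank ∂_2 = (9 − 6) − 0 = 3, and there is no ∂_2, so H_1 = Z^3.

H_1 = Z^3.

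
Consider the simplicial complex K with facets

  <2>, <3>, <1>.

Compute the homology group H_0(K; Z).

Take the total order 1 < 2 < 3 on the vertex set. Then K (dimension 0) consists of the simplices:

  0-simplices (3): [1], [2], [3]

Hence C_0 ≅ Z^3.

Computing H_k = (kernel of ∂_k) / (image of ∂_{k+1}):

  H_0: rank C_0 − rank ∂_1 = 3 − 0 = 3, and there is no ∂_1, so H_0 ≅ Z^3.

H_0 ≅ Z^3.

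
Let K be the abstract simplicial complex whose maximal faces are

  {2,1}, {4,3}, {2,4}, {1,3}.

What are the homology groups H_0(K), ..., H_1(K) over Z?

H_0 = Z,  H_1 = Z.

Order the vertices as 1 < 2 < 3 < 4. Listing each simplex with vertices in this order, K has dimension 1 with simplices:

  0-simplices (4): [1], [2], [3], [4]
  1-simplices (4): [1,2], [1,3], [2,4], [3,4]

so the chain groups are C_0 ≅ Z^4, C_1 ≅ Z^4.

The boundary map ∂_1: C_1 → C_0 is given by ∂[p,q] = [q] − [p]. For instance
  ∂[1,2] = [2] − [1].
This gives a 4×4 integer matrix of rank 3; reducing to Smith normal form yields diagonal entries (1,1,1).

Now H_k = ker ∂_k / im ∂_{k+1}, so:

  H_0: rank C_0 − rank ∂_1 = 4 − 3 = 1, and the invariant factors of ∂_1 are all 1, so H_0 = Z.
  H_1: rank ker ∂_1 − rank ∂_2 = (4 − 3) − 0 = 1, and there is no ∂_2, so H_1 = Z.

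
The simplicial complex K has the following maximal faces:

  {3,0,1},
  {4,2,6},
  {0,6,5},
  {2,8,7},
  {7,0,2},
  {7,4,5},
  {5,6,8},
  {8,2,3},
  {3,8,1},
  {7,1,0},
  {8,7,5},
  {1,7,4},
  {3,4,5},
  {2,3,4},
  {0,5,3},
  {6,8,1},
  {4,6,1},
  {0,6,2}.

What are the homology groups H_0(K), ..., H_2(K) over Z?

H_0 = Z,  H_1 = Z^2,  H_2 = Z.

Order the vertices as 0 < 1 < 2 < 3 < 4 < 5 < 6 < 7 < 8. Listing each simplex with vertices in this order, K has dimension 2 with simplices:

  0-simplices (9): [0], [1], [2], [3], [4], [5], [6], [7], [8]
  1-simplices (27): (27 of them)
  2-simplices (18): [0,1,3], [0,1,7], [0,2,6], [0,2,7], [0,3,5], [0,5,6], [1,3,8], [1,4,6], [1,4,7], [1,6,8], [2,3,4], [2,3,8], [2,4,6], [2,7,8], [3,4,5], [4,5,7], [5,6,8], [5,7,8]

Hence C_0 ≅ Z^9, C_1 ≅ Z^27, C_2 ≅ Z^18.

The boundary map ∂_1: C_1 → C_0 is given by ∂[p,q] = [q] − [p].
The resulting 9×27 matrix has rank 8, and its Smith normal form has invariant factors (1,1,1,1,1,1,1,1).

The boundary map ∂_2: C_2 → C_1 maps a triangle to the signed sum of its edges. For instance
  ∂[3,4,5] = [4,5] − [3,5] + [3,4],
  ∂[2,4,6] = [4,6] − [2,6] + [2,4].
The resulting 27×18 matrix has rank 17, and its Smith normal form has invariant factors (1,1,1,1,1,1,1,1,1,1,1,1,1,1,1,1,1).

Now H_k = ker ∂_k / im ∂_{k+1}, so:

  H_0: rank C_0 − rank ∂_1 = 9 − 8 = 1, and the invariant factors of ∂_1 are all 1, so H_0 = Z.
  H_1: rank ker ∂_1 − rank ∂_2 = (27 − 8) − 17 = 2, and the invariant factors of ∂_2 are all 1, so H_1 = Z^2.
  H_2: rank ker ∂_2 − rank ∂_3 = (18 − 17) − 0 = 1, and there is no ∂_3, so H_2 = Z.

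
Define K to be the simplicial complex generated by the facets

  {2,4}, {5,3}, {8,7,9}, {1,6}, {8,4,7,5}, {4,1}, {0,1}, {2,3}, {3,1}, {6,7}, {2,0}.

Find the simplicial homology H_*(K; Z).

H_0 ≅ Z,  H_1 ≅ Z^4,  H_2 = 0,  H_3 = 0.

Order the vertices as 0 < 1 < 2 < 3 < 4 < 5 < 6 < 7 < 8 < 9. Listing each simplex with vertices in this order, K has dimension 3 with simplices:

  0-simplices (10): [0], [1], [2], [3], [4], [5], [6], [7], [8], [9]
  1-simplices (17): [0,1], [0,2], [1,3], [1,4], [1,6], [2,3], [2,4], [3,5], [4,5], [4,7], [4,8], [5,7], [5,8], [6,7], [7,8], [7,9], [8,9]
  2-simplices (5): [4,5,7], [4,5,8], [4,7,8], [5,7,8], [7,8,9]
  3-simplices (1): [4,5,7,8]

giving chain groups C_0 ≅ Z^10, C_1 ≅ Z^17, C_2 ≅ Z^5, C_3 ≅ Z^1.

∂_1: C_1 → C_0 maps an edge to its endpoints' difference, ∂[p,q] = q − p. For instance
  ∂[1,3] = [3] − [1].
The resulting 10×17 matrix has rank 9, and its Smith normal form has invariant factors (1,1,1,1,1,1,1,1,1).

The boundary map ∂_2: C_2 → C_1 maps a triangle to the signed sum of its edges. For instance
  ∂[4,5,8] = [5,8] − [4,8] + [4,5],
  ∂[5,7,8] = [7,8] − [5,8] + [5,7].
As a 17×5 matrix over Z this has rank 4, with invariant factors (1,1,1,1).

The boundary map ∂_3: C_3 → C_2 sends each 3-simplex σ to the alternating sum Σ_i (−1)^i (σ with its i-th vertex removed). For instance
  ∂[4,5,7,8] = [5,7,8] − [4,7,8] + [4,5,8] − [4,5,7].
This gives a 5×1 integer matrix of rank 1; reducing to Smith normal form yields diagonal entries (1).

Computing H_k = (kernel of ∂_k) / (image of ∂_{k+1}):

  H_0: rank C_0 − rank ∂_1 = 10 − 9 = 1, and the invariant factors of ∂_1 are all 1, so H_0 ≅ Z.
  H_1: rank ker ∂_1 − rank ∂_2 = (17 − 9) − 4 = 4, and the invariant factors of ∂_2 are all 1, so H_1 ≅ Z^4.
  H_2: rank ker ∂_2 − rank ∂_3 = (5 − 4) − 1 = 0, and the invariant factors of ∂_3 are all 1, so H_2 ≅ 0.
  H_3: rank ker ∂_3 − rank ∂_4 = (1 − 1) − 0 = 0, and there is no ∂_4, so H_3 ≅ 0.

As a check, the Euler characteristic is 10 − 17 + 5 − 1 = -3, which agrees with 1 − 4 + 0 − 0 = -3.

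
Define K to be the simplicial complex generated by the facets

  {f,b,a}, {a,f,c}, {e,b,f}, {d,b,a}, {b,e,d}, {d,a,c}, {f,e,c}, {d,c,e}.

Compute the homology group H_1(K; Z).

H_1 = 0.

K has 6 vertices, 12 edges, 8 triangles.
rank ∂_1 = 5, rank ∂_2 = 7 ⇒ b_1 = 12 − 5 − 7 = 0; all invariant factors of ∂_2 are 1 so no torsion. So H_1 = 0.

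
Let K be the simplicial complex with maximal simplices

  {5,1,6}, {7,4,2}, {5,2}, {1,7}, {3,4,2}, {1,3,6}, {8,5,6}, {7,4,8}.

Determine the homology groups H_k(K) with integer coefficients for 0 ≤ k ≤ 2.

Fix the vertex order 1 < 2 < 3 < 4 < 5 < 6 < 7 < 8 and write every simplex with vertices in increasing order. Then dim K = 2 and the simplices of K are:

  0-simplices (8): [1], [2], [3], [4], [5], [6], [7], [8]
  1-simplices (16): [1,3], [1,5], [1,6], [1,7], [2,3], [2,4], [2,5], [2,7], [3,4], [3,6], [4,7], [4,8], [5,6], [5,8], [6,8], [7,8]
  2-simplices (6): [1,3,6], [1,5,6], [2,3,4], [2,4,7], [4,7,8], [5,6,8]

so the chain groups are C_0 ≅ Z^8, C_1 ≅ Z^16, C_2 ≅ Z^6.

Boundary ∂_1: C_1 → C_0 maps an edge to its endpoints' difference, ∂[p,q] = q − p.
As a 8×16 matrix over Z this has rank 7, with invariant factors (1,1,1,1,1,1,1).

Boundary ∂_2: C_2 → C_1 maps a triangle to the signed sum of its edges. For instance
  ∂[4,7,8] = [7,8] − [4,8] + [4,7],
  ∂[2,4,7] = [4,7] − [2,7] + [2,4].
The resulting 16×6 matrix has rank 6, and its Smith normal form has invariant factors (1,1,1,1,1,1).

Now H_k = ker ∂_k / im ∂_{k+1}, so:

  H_0: rank C_0 − rank ∂_1 = 8 − 7 = 1, and the invariant factors of ∂_1 are all 1, so H_0 = Z.
  H_1: rank ker ∂_1 − rank ∂_2 = (16 − 7) − 6 = 3, and the invariant factors of ∂_2 are all 1, so H_1 = Z^3.
  H_2: rank ker ∂_2 − rank ∂_3 = (6 − 6) − 0 = 0, and there is no ∂_3, so H_2 = 0.

H_0 ≅ Z,  H_1 ≅ Z^3,  H_2 = 0.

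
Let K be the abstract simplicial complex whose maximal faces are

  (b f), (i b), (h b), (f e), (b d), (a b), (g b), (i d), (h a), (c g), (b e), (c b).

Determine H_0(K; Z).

H_0 = Z.

Order the vertices as a < b < c < d < e < f < g < h < i. Listing each simplex with vertices in this order, K has dimension 1 with simplices:

  0-simplices (9): a, b, c, d, e, f, g, h, i
  1-simplices (12): ab, ah, bc, bd, be, bf, bg, bh, bi, cg, di, ef

Hence C_0 ≅ Z^9, C_1 ≅ Z^12.

The boundary map ∂_1: C_1 → C_0 is given by ∂[p,q] = [q] − [p].
As a 9×12 matrix over Z this has rank 8, with invariant factors (1,1,1,1,1,1,1,1).

Now H_k = ker ∂_k / im ∂_{k+1}, so:

  H_0: rank C_0 − rank ∂_1 = 9 − 8 = 1, and the invariant factors of ∂_1 are all 1, so H_0 = Z.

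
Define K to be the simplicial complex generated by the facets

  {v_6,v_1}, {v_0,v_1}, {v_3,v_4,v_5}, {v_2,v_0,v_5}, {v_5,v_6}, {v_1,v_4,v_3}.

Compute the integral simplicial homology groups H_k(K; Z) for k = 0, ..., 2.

Fix the vertex order v_0 < v_1 < v_2 < v_3 < v_4 < v_5 < v_6 and write every simplex with vertices in increasing order. Then dim K = 2 and the simplices of K are:

  0-simplices (7): [v_0], [v_1], [v_2], [v_3], [v_4], [v_5], [v_6]
  1-simplices (11): [v_0,v_1], [v_0,v_2], [v_0,v_5], [v_1,v_3], [v_1,v_4], [v_1,v_6], [v_2,v_5], [v_3,v_4], [v_3,v_5], [v_4,v_5], [v_5,v_6]
  2-simplices (3): [v_0,v_2,v_5], [v_1,v_3,v_4], [v_3,v_4,v_5]

giving chain groups C_0 ≅ Z^7, C_1 ≅ Z^11, C_2 ≅ Z^3.

∂_1: C_1 → C_0 sends each edge [p,q] (with p < q) to q − p.
This gives a 7×11 integer matrix of rank 6; reducing to Smith normal form yields diagonal entries (1,1,1,1,1,1).

The boundary map ∂_2: C_2 → C_1 maps a triangle to the signed sum of its edges. For instance
  ∂[v_3,v_4,v_5] = [v_4,v_5] − [v_3,v_5] + [v_3,v_4],
  ∂[v_1,v_3,v_4] = [v_3,v_4] − [v_1,v_4] + [v_1,v_3].
The 11×3 boundary matrix has rank 3 and Smith normal form diag(1,1,1).

From H_k ≅ ker(∂_k) / im(∂_{k+1}) we obtain:

  H_0: rank C_0 − rank ∂_1 = 7 − 6 = 1, and the invariant factors of ∂_1 are all 1, so H_0 ≅ Z.
  H_1: rank ker ∂_1 − rank ∂_2 = (11 − 6) − 3 = 2, and the invariant factors of ∂_2 are all 1, so H_1 ≅ Z^2.
  H_2: rank ker ∂_2 − rank ∂_3 = (3 − 3) − 0 = 0, and there is no ∂_3, so H_2 ≅ 0.

As a check, the Euler characteristic is 7 − 11 + 3 = -1, which agrees with 1 − 2 + 0 = -1.

H_0 = Z,  H_1 = Z^2,  H_2 = 0.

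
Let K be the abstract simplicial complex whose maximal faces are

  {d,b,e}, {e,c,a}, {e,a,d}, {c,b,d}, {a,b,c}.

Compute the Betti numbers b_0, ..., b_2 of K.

b_0 = 1, b_1 = 1, b_2 = 0.

We work with the vertex ordering a < b < c < d < e. The simplices of K, each written with vertices in increasing order, are:

  0-simplices (5): a, b, c, d, e
  1-simplices (10): ab, ac, ad, ae, bc, bd, be, cd, ce, de
  2-simplices (5): abc, ace, ade, bcd, bde

Hence C_0 ≅ Z^5, C_1 ≅ Z^10, C_2 ≅ Z^5.

∂_1: C_1 → C_0 is given by ∂[p,q] = [q] − [p]. For instance
  ∂bc = c − b.
This gives a 5×10 integer matrix of rank 4; reducing to Smith normal form yields diagonal entries (1,1,1,1).

Boundary ∂_2: C_2 → C_1 sends each 2-simplex [p,q,r] to [q,r] − [p,r] + [p,q]. For instance
  ∂bde = de − be + bd,
  ∂abc = bc − ac + ab.
As a 10×5 matrix over Z this has rank 5, with invariant factors (1,1,1,1,1).

Now H_k = ker ∂_k / im ∂_{k+1}, so:

  H_0: rank C_0 − rank ∂_1 = 5 − 4 = 1, and the invariant factors of ∂_1 are all 1, so H_0 = Z.
  H_1: rank ker ∂_1 − rank ∂_2 = (10 − 4) − 5 = 1, and the invariant factors of ∂_2 are all 1, so H_1 = Z.
  H_2: rank ker ∂_2 − rank ∂_3 = (5 − 5) − 0 = 0, and there is no ∂_3, so H_2 = 0.

As a check, the Euler characteristic is 5 − 10 + 5 = 0, which agrees with 1 − 1 + 0 = 0.

Hence the Betti numbers are b_0 = 1, b_1 = 1, b_2 = 0.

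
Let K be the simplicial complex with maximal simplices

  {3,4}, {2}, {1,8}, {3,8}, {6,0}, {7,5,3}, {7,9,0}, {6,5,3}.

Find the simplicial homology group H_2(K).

Fix the vertex order 0 < 1 < 2 < 3 < 4 < 5 < 6 < 7 < 8 < 9 and write every simplex with vertices in increasing order. Then dim K = 2 and the simplices of K are:

  0-simplices (10): [0], [1], [2], [3], [4], [5], [6], [7], [8], [9]
  1-simplices (12): [0,6], [0,7], [0,9], [1,8], [3,4], [3,5], [3,6], [3,7], [3,8], [5,6], [5,7], [7,9]
  2-simplices (3): [0,7,9], [3,5,6], [3,5,7]

so the chain groups are C_0 ≅ Z^10, C_1 ≅ Z^12, C_2 ≅ Z^3.

Boundary ∂_1: C_1 → C_0 sends each edge [p,q] (with p < q) to q − p.
The resulting 10×12 matrix has rank 8, and its Smith normal form has invariant factors (1,1,1,1,1,1,1,1).

∂_2: C_2 → C_1 sends each 2-simplex [p,q,r] to [q,r] − [p,r] + [p,q]. For instance
  ∂[3,5,7] = [5,7] − [3,7] + [3,5],
  ∂[3,5,6] = [5,6] − [3,6] + [3,5].
This gives a 12×3 integer matrix of rank 3; reducing to Smith normal form yields diagonal entries (1,1,1).

Reading off H_k = ker ∂_k / im ∂_{k+1}:

  H_2: rank ker ∂_2 − rank ∂_3 = (3 − 3) − 0 = 0, and there is no ∂_3, so H_2 ≅ 0.

H_2 ≅ 0.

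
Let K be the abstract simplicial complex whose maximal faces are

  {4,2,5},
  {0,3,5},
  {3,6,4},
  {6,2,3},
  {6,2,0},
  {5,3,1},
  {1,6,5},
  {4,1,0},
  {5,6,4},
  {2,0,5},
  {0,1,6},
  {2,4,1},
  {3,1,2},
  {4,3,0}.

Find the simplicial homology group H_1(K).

Order the vertices as 0 < 1 < 2 < 3 < 4 < 5 < 6. Listing each simplex with vertices in this order, K has dimension 2 with simplices:

  0-simplices (7): [0], [1], [2], [3], [4], [5], [6]
  1-simplices (21): [0,1], [0,2], [0,3], [0,4], [0,5], [0,6], [1,2], [1,3], [1,4], [1,5], [1,6], [2,3], [2,4], [2,5], [2,6], [3,4], [3,5], [3,6], [4,5], [4,6], [5,6]
  2-simplices (14): [0,1,4], [0,1,6], [0,2,5], [0,2,6], [0,3,4], [0,3,5], [1,2,3], [1,2,4], [1,3,5], [1,5,6], [2,3,6], [2,4,5], [3,4,6], [4,5,6]

giving chain groups C_0 ≅ Z^7, C_1 ≅ Z^21, C_2 ≅ Z^14.

Boundary ∂_1: C_1 → C_0 sends each edge [p,q] (with p < q) to q − p. For instance
  ∂[1,2] = [2] − [1].
The resulting 7×21 matrix has rank 6, and its Smith normal form has invariant factors (1,1,1,1,1,1).

∂_2: C_2 → C_1 maps a triangle to the signed sum of its edges. For instance
  ∂[0,3,4] = [3,4] − [0,4] + [0,3],
  ∂[2,3,6] = [3,6] − [2,6] + [2,3].
This gives a 21×14 integer matrix of rank 13; reducing to Smith normal form yields diagonal entries (1,1,1,1,1,1,1,1,1,1,1,1,1).

From H_k ≅ ker(∂_k) / im(∂_{k+1}) we obtain:

  H_1: rank ker ∂_1 − rank ∂_2 = (21 − 6) − 13 = 2, and the invariant factors of ∂_2 are all 1, so H_1 = Z^2.

H_1 ≅ Z^2.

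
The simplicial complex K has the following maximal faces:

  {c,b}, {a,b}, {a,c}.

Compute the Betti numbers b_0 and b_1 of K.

b_0 = 1, b_1 = 1.

Order the vertices as a < b < c. Listing each simplex with vertices in this order, K has dimension 1 with simplices:

  0-simplices (3): a, b, c
  1-simplices (3): ab, ac, bc

giving chain groups C_0 ≅ Z^3, C_1 ≅ Z^3.

The boundary map ∂_1: C_1 → C_0 is given by ∂[p,q] = [q] − [p].
The resulting 3×3 matrix has rank 2, and its Smith normal form has invariant factors (1,1).

Reading off H_k = ker ∂_k / im ∂_{k+1}:

  H_0: rank C_0 − rank ∂_1 = 3 − 2 = 1, and the invariant factors of ∂_1 are all 1, so H_0 ≅ Z.
  H_1: rank ker ∂_1 − rank ∂_2 = (3 − 2) − 0 = 1, and there is no ∂_2, so H_1 ≅ Z.

Hence the Betti numbers are b_0 = 1, b_1 = 1.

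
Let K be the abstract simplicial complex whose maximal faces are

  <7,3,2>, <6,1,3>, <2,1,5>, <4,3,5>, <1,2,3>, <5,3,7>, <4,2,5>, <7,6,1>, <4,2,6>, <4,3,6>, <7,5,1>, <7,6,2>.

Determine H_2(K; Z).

H_2 = 0.

We work with the vertex ordering 1 < 2 < 3 < 4 < 5 < 6 < 7. The simplices of K, each written with vertices in increasing order, are:

  0-simplices (7): [1], [2], [3], [4], [5], [6], [7]
  1-simplices (18): [1,2], [1,3], [1,5], [1,6], [1,7], [2,3], [2,4], [2,5], [2,6], [2,7], [3,4], [3,5], [3,6], [3,7], [4,5], [4,6], [5,7], [6,7]
  2-simplices (12): [1,2,3], [1,2,5], [1,3,6], [1,5,7], [1,6,7], [2,3,7], [2,4,5], [2,4,6], [2,6,7], [3,4,5], [3,4,6], [3,5,7]

giving chain groups C_0 ≅ Z^7, C_1 ≅ Z^18, C_2 ≅ Z^12.

The boundary map ∂_1: C_1 → C_0 maps an edge to its endpoints' difference, ∂[p,q] = q − p. For instance
  ∂[1,6] = [6] − [1].
As a 7×18 matrix over Z this has rank 6, with invariant factors (1,1,1,1,1,1).

∂_2: C_2 → C_1 maps a triangle to the signed sum of its edges. For instance
  ∂[1,3,6] = [3,6] − [1,6] + [1,3],
  ∂[1,5,7] = [5,7] − [1,7] + [1,5].
As a 18×12 matrix over Z this has rank 12, with invariant factors (1,1,1,1,1,1,1,1,1,1,1,2).

Reading off H_k = ker ∂_k / im ∂_{k+1}:

  H_2: rank ker ∂_2 − rank ∂_3 = (12 − 12) − 0 = 0, and there is no ∂_3, so H_2 ≅ 0.

(K is a triangulation of the real projective plane RP^2.)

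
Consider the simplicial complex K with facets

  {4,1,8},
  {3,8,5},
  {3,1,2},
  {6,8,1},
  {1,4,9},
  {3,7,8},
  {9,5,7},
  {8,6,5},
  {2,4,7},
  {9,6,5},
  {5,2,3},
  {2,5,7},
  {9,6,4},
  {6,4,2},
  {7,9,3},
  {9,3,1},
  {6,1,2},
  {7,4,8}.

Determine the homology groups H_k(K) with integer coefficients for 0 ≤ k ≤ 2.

Order the vertices as 1 < 2 < 3 < 4 < 5 < 6 < 7 < 8 < 9. Listing each simplex with vertices in this order, K has dimension 2 with simplices:

  0-simplices (9): [1], [2], [3], [4], [5], [6], [7], [8], [9]
  1-simplices (27): (27 of them)
  2-simplices (18): [1,2,3], [1,2,6], [1,3,9], [1,4,8], [1,4,9], [1,6,8], [2,3,5], [2,4,6], [2,4,7], [2,5,7], [3,5,8], [3,7,8], [3,7,9], [4,6,9], [4,7,8], [5,6,8], [5,6,9], [5,7,9]

so the chain groups are C_0 ≅ Z^9, C_1 ≅ Z^27, C_2 ≅ Z^18.

The boundary map ∂_1: C_1 → C_0 is given by ∂[p,q] = [q] − [p].
As a 9×27 matrix over Z this has rank 8, with invariant factors (1,1,1,1,1,1,1,1).

The boundary map ∂_2: C_2 → C_1 sends each 2-simplex [p,q,r] to [q,r] − [p,r] + [p,q]. For instance
  ∂[2,3,5] = [3,5] − [2,5] + [2,3],
  ∂[2,5,7] = [5,7] − [2,7] + [2,5].
This gives a 27×18 integer matrix of rank 18; reducing to Smith normal form yields diagonal entries (1,1,1,1,1,1,1,1,1,1,1,1,1,1,1,1,1,2).

Reading off H_k = ker ∂_k / im ∂_{k+1}:

  H_0: rank C_0 − rank ∂_1 = 9 − 8 = 1, and the invariant factors of ∂_1 are all 1, so H_0 = Z.
  H_1: rank ker ∂_1 − rank ∂_2 = (27 − 8) − 18 = 1, and ∂_2 has invariant factor 2 > 1, so H_1 = Z × Z/2.
  H_2: rank ker ∂_2 − rank ∂_3 = (18 − 18) − 0 = 0, and there is no ∂_3, so H_2 = 0.

As a check, the Euler characteristic is 9 − 27 + 18 = 0, which agrees with 1 − 1 + 0 = 0.

H_0 = Z,  H_1 = Z × Z/2,  H_2 = 0.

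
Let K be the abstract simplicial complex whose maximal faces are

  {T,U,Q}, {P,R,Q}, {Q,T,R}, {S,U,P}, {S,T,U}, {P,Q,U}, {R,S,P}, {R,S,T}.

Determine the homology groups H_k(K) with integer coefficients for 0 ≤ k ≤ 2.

H_0 = Z,  H_1 = 0,  H_2 = Z.

Fix the vertex order P < Q < R < S < T < U and write every simplex with vertices in increasing order. Then dim K = 2 and the simplices of K are:

  0-simplices (6): P, Q, R, S, T, U
  1-simplices (12): PQ, PR, PS, PU, QR, QT, QU, RS, RT, ST, SU, TU
  2-simplices (8): PQR, PQU, PRS, PSU, QRT, QTU, RST, STU

so the chain groups are C_0 ≅ Z^6, C_1 ≅ Z^12, C_2 ≅ Z^8.

∂_1: C_1 → C_0 is given by ∂[p,q] = [q] − [p]. For instance
  ∂SU = U − S.
The 6×12 boundary matrix has rank 5 and Smith normal form diag(1,1,1,1,1).

Boundary ∂_2: C_2 → C_1 sends each 2-simplex [p,q,r] to [q,r] − [p,r] + [p,q]. For instance
  ∂PSU = SU − PU + PS,
  ∂QTU = TU − QU + QT.
As a 12×8 matrix over Z this has rank 7, with invariant factors (1,1,1,1,1,1,1).

Computing H_k = (kernel of ∂_k) / (image of ∂_{k+1}):

  H_0: rank C_0 − rank ∂_1 = 6 − 5 = 1, and the invariant factors of ∂_1 are all 1, so H_0 = Z.
  H_1: rank ker ∂_1 − rank ∂_2 = (12 − 5) − 7 = 0, and the invariant factors of ∂_2 are all 1, so H_1 = 0.
  H_2: rank ker ∂_2 − rank ∂_3 = (8 − 7) − 0 = 1, and there is no ∂_3, so H_2 = Z.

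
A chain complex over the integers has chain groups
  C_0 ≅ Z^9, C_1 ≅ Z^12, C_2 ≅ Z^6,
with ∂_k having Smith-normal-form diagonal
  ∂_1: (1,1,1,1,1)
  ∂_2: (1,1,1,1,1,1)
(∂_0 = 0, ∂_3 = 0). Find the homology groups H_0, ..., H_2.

H_0: b_0 = 9 − 0 − 5 = 4; torsion from ∂_1 factors > 1: none. So H_0 ≅ Z^4.
H_1: b_1 = 12 − 5 − 6 = 1; torsion from ∂_2 factors > 1: none. So H_1 ≅ Z.
H_2: b_2 = 6 − 6 − 0 = 0; torsion from ∂_3 factors > 1: none. So H_2 ≅ 0.

H_0 ≅ Z^4,  H_1 ≅ Z,  H_2 = 0.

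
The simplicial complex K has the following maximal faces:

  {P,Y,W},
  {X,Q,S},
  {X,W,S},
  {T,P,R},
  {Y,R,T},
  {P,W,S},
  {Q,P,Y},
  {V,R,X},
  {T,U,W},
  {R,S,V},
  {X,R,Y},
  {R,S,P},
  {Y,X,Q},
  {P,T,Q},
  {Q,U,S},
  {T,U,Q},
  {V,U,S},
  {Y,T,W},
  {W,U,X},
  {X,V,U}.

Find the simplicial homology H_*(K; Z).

We work with the vertex ordering P < Q < R < S < T < U < V < W < X < Y. The simplices of K, each written with vertices in increasing order, are:

  0-simplices (10): P, Q, R, S, T, U, V, W, X, Y
  1-simplices (30): PQ, PR, PS, PT, PW, PY, QS, QT, QU, QX, QY, RS, RT, RV, RX, RY, SU, SV, SW, SX, TU, TW, TY, UV, UW, UX, VX, WX, WY, XY
  2-simplices (20): PQT, PQY, PRS, PRT, PSW, PWY, QSU, QSX, QTU, QXY, RSV, RTY, RVX, RXY, SUV, SWX, TUW, TWY, UVX, UWX

giving chain groups C_0 ≅ Z^10, C_1 ≅ Z^30, C_2 ≅ Z^20.

Boundary ∂_1: C_1 → C_0 maps an edge to its endpoints' difference, ∂[p,q] = q − p.
The 10×30 boundary matrix has rank 9 and Smith normal form diag(1,1,1,1,1,1,1,1,1).

Boundary ∂_2: C_2 → C_1 maps a triangle to the signed sum of its edges. For instance
  ∂RTY = TY − RY + RT,
  ∂RSV = SV − RV + RS.
As a 30×20 matrix over Z this has rank 20, with invariant factors (1,1,1,1,1,1,1,1,1,1,1,1,1,1,1,1,1,1,1,2).

Now H_k = ker ∂_k / im ∂_{k+1}, so:

  H_0: rank C_0 − rank ∂_1 = 10 − 9 = 1, and the invariant factors of ∂_1 are all 1, so H_0 = Z.
  H_1: rank ker ∂_1 − rank ∂_2 = (30 − 9) − 20 = 1, and ∂_2 has invariant factor 2 > 1, so H_1 = Z ⊕ Z/2Z.
  H_2: rank ker ∂_2 − rank ∂_3 = (20 − 20) − 0 = 0, and there is no ∂_3, so H_2 = 0.

H_0 = Z,  H_1 = Z ⊕ Z/2Z,  H_2 = 0.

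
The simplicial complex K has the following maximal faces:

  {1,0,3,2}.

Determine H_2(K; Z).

K has 4 vertices, 6 edges, 4 triangles, 1 3-simplex.
rank ∂_2 = 3, rank ∂_3 = 1 ⇒ b_2 = 4 − 3 − 1 = 0; all invariant factors of ∂_3 are 1 so no torsion. So H_2 = 0.

H_2 = 0.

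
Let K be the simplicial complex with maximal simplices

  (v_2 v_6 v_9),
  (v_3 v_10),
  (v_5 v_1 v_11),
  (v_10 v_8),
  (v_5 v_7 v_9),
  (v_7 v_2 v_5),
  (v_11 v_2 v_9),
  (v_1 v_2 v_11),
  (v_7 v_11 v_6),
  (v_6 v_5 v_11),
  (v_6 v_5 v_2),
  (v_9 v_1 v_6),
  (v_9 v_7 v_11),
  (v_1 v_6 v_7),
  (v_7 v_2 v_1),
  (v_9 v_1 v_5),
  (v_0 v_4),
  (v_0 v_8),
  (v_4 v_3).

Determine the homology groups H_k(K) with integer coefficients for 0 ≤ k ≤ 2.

H_0 ≅ Z^2,  H_1 ≅ Z^3,  H_2 ≅ Z.

Order the vertices as v_0 < v_1 < v_2 < v_3 < v_4 < v_5 < v_6 < v_7 < v_8 < v_9 < v_10 < v_11. Listing each simplex with vertices in this order, K has dimension 2 with simplices:

  0-simplices (12): [v_0], [v_1], [v_2], [v_3], [v_4], [v_5], [v_6], [v_7], [v_8], [v_9], [v_10], [v_11]
  1-simplices (26): (26 of them)
  2-simplices (14): (14 of them)

Hence C_0 ≅ Z^12, C_1 ≅ Z^26, C_2 ≅ Z^14.

Boundary ∂_1: C_1 → C_0 maps an edge to its endpoints' difference, ∂[p,q] = q − p.
This gives a 12×26 integer matrix of rank 10; reducing to Smith normal form yields diagonal entries (1,1,1,1,1,1,1,1,1,1).

The boundary map ∂_2: C_2 → C_1 sends each 2-simplex [p,q,r] to [q,r] − [p,r] + [p,q]. For instance
  ∂[v_1,v_2,v_11] = [v_2,v_11] − [v_1,v_11] + [v_1,v_2],
  ∂[v_1,v_5,v_11] = [v_5,v_11] − [v_1,v_11] + [v_1,v_5].
As a 26×14 matrix over Z this has rank 13, with invariant factors (1,1,1,1,1,1,1,1,1,1,1,1,1).

Computing H_k = (kernel of ∂_k) / (image of ∂_{k+1}):

  H_0: rank C_0 − rank ∂_1 = 12 − 10 = 2, and the invariant factors of ∂_1 are all 1, so H_0 ≅ Z^2.
  H_1: rank ker ∂_1 − rank ∂_2 = (26 − 10) − 13 = 3, and the invariant factors of ∂_2 are all 1, so H_1 ≅ Z^3.
  H_2: rank ker ∂_2 − rank ∂_3 = (14 − 13) − 0 = 1, and there is no ∂_3, so H_2 ≅ Z.

(K is a triangulation of the disjoint union of the circle S^1 and the torus T^2.)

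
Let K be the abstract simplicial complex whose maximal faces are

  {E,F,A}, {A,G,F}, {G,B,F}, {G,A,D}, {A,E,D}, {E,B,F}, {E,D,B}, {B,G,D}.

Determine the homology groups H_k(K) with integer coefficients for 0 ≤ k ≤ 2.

H_0 = Z,  H_1 = 0,  H_2 = Z.

We work with the vertex ordering A < B < D < E < F < G. The simplices of K, each written with vertices in increasing order, are:

  0-simplices (6): A, B, D, E, F, G
  1-simplices (12): AD, AE, AF, AG, BD, BE, BF, BG, DE, DG, EF, FG
  2-simplices (8): ADE, ADG, AEF, AFG, BDE, BDG, BEF, BFG

so the chain groups are C_0 ≅ Z^6, C_1 ≅ Z^12, C_2 ≅ Z^8.

The boundary map ∂_1: C_1 → C_0 sends each edge [p,q] (with p < q) to q − p. For instance
  ∂EF = F − E.
This gives a 6×12 integer matrix of rank 5; reducing to Smith normal form yields diagonal entries (1,1,1,1,1).

∂_2: C_2 → C_1 acts by ∂[p,q,r] = [q,r] − [p,r] + [p,q]. For instance
  ∂BEF = EF − BF + BE,
  ∂BDE = DE − BE + BD.
The 12×8 boundary matrix has rank 7 and Smith normal form diag(1,1,1,1,1,1,1).

Now H_k = ker ∂_k / im ∂_{k+1}, so:

  H_0: rank C_0 − rank ∂_1 = 6 − 5 = 1, and the invariant factors of ∂_1 are all 1, so H_0 = Z.
  H_1: rank ker ∂_1 − rank ∂_2 = (12 − 5) − 7 = 0, and the invariant factors of ∂_2 are all 1, so H_1 = 0.
  H_2: rank ker ∂_2 − rank ∂_3 = (8 − 7) − 0 = 1, and there is no ∂_3, so H_2 = Z.

As a check, the Euler characteristic is 6 − 12 + 8 = 2, which agrees with 1 − 0 + 1 = 2.
(K is a triangulation of the 2-sphere S^2.)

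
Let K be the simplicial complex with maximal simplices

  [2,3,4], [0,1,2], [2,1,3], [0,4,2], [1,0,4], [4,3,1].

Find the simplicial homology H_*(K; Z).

H_0 = Z,  H_1 = 0,  H_2 = Z.

Fix the vertex order 0 < 1 < 2 < 3 < 4 and write every simplex with vertices in increasing order. Then dim K = 2 and the simplices of K are:

  0-simplices (5): [0], [1], [2], [3], [4]
  1-simplices (9): [0,1], [0,2], [0,4], [1,2], [1,3], [1,4], [2,3], [2,4], [3,4]
  2-simplices (6): [0,1,2], [0,1,4], [0,2,4], [1,2,3], [1,3,4], [2,3,4]

giving chain groups C_0 ≅ Z^5, C_1 ≅ Z^9, C_2 ≅ Z^6.

The boundary map ∂_1: C_1 → C_0 is given by ∂[p,q] = [q] − [p]. For instance
  ∂[1,2] = [2] − [1].
The resulting 5×9 matrix has rank 4, and its Smith normal form has invariant factors (1,1,1,1).

∂_2: C_2 → C_1 maps a triangle to the signed sum of its edges. For instance
  ∂[2,3,4] = [3,4] − [2,4] + [2,3],
  ∂[1,3,4] = [3,4] − [1,4] + [1,3].
As a 9×6 matrix over Z this has rank 5, with invariant factors (1,1,1,1,1).

From H_k ≅ ker(∂_k) / im(∂_{k+1}) we obtain:

  H_0: rank C_0 − rank ∂_1 = 5 − 4 = 1, and the invariant factors of ∂_1 are all 1, so H_0 ≅ Z.
  H_1: rank ker ∂_1 − rank ∂_2 = (9 − 4) − 5 = 0, and the invariant factors of ∂_2 are all 1, so H_1 ≅ 0.
  H_2: rank ker ∂_2 − rank ∂_3 = (6 − 5) − 0 = 1, and there is no ∂_3, so H_2 ≅ Z.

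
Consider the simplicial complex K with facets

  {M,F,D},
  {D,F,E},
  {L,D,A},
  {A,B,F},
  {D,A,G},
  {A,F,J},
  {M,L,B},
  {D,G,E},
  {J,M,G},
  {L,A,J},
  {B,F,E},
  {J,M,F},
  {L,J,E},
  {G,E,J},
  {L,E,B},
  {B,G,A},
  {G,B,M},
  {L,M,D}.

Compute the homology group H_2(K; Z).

Order the vertices as A < B < D < E < F < G < J < L < M. Listing each simplex with vertices in this order, K has dimension 2 with simplices:

  0-simplices (9): A, B, D, E, F, G, J, L, M
  1-simplices (27): AB, AD, AF, AG, AJ, AL, BE, BF, BG, BL, BM, DE, DF, DG, DL, DM, EF, EG, EJ, EL, FJ, FM, GJ, GM, JL, JM, LM
  2-simplices (18): ABF, ABG, ADG, ADL, AFJ, AJL, BEF, BEL, BGM, BLM, DEF, DEG, DFM, DLM, EGJ, EJL, FJM, GJM

Hence C_0 ≅ Z^9, C_1 ≅ Z^27, C_2 ≅ Z^18.

The boundary map ∂_1: C_1 → C_0 is given by ∂[p,q] = [q] − [p].
As a 9×27 matrix over Z this has rank 8, with invariant factors (1,1,1,1,1,1,1,1).

Boundary ∂_2: C_2 → C_1 maps a triangle to the signed sum of its edges. For instance
  ∂ABG = BG − AG + AB,
  ∂DFM = FM − DM + DF.
As a 27×18 matrix over Z this has rank 17, with invariant factors (1,1,1,1,1,1,1,1,1,1,1,1,1,1,1,1,1).

Computing H_k = (kernel of ∂_k) / (image of ∂_{k+1}):

  H_2: rank ker ∂_2 − rank ∂_3 = (18 − 17) − 0 = 1, and there is no ∂_3, so H_2 ≅ Z.

H_2 = Z.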